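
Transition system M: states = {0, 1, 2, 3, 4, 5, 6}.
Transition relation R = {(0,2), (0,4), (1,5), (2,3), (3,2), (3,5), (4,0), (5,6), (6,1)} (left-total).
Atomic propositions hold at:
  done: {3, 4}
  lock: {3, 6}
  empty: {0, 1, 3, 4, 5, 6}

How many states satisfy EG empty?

6

EG empty: greatest fixpoint, start Z0 = {0, 1, 3, 4, 5, 6}, keep only states in Sat with some successor in Z. Already a fixed point.
Sat(EG empty) = {0, 1, 3, 4, 5, 6}
|Sat(EG empty)| = |{0, 1, 3, 4, 5, 6}| = 6.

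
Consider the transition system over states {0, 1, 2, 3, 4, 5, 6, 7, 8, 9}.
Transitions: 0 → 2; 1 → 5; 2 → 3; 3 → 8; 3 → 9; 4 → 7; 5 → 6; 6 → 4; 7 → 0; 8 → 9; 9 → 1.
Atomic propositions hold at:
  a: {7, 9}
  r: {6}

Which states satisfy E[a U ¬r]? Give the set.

{0, 1, 2, 3, 4, 5, 7, 8, 9}

Sat(¬r) = {0, 1, 2, 3, 4, 5, 7, 8, 9}
E[a U ¬r]: least fixpoint, start Z0 = Sat(¬r) = {0, 1, 2, 3, 4, 5, 7, 8, 9}, add states in Sat(a) with some successor in Z. Already a fixed point.
Sat(E[a U ¬r]) = {0, 1, 2, 3, 4, 5, 7, 8, 9}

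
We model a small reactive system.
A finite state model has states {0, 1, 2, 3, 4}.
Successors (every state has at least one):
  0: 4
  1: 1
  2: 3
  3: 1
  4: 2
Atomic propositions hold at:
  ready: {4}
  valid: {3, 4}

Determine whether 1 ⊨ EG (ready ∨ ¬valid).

Yes

Sat(¬valid) = {0, 1, 2}
Sat(ready ∨ ¬valid) = {0, 1, 2, 4}
EG (ready ∨ ¬valid): greatest fixpoint, start Z0 = {0, 1, 2, 4}, keep only states in Sat with some successor in Z. Z1 = {0, 1, 4}; Z2 = {0, 1}; Z3 = {1}; fixed.
Sat(EG (ready ∨ ¬valid)) = {1}
1 ∈ Sat(EG (ready ∨ ¬valid)) = {1}, so the formula holds at 1.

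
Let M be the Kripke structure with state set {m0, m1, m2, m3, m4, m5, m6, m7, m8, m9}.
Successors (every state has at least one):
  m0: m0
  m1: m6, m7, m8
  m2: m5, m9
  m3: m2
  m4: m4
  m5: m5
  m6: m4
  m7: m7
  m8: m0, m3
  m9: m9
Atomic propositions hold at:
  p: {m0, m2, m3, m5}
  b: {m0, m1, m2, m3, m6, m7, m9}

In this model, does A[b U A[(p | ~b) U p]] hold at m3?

Sat(~b) = {m4, m5, m8}
Sat(p | ~b) = {m0, m2, m3, m4, m5, m8}
A[(p | ~b) U p]: least fixpoint, start Z0 = Sat(p) = {m0, m2, m3, m5}, add states in Sat(p | ~b) with every successor in Z. Z1 = {m0, m2, m3, m5, m8}; fixed.
Sat(A[(p | ~b) U p]) = {m0, m2, m3, m5, m8}
A[b U A[(p | ~b) U p]]: least fixpoint, start Z0 = Sat(A[(p | ~b) U p]) = {m0, m2, m3, m5, m8}, add states in Sat(b) with every successor in Z. Already a fixed point.
Sat(A[b U A[(p | ~b) U p]]) = {m0, m2, m3, m5, m8}
m3 ∈ Sat(A[b U A[(p | ~b) U p]]) = {m0, m2, m3, m5, m8}, so the formula holds at m3.

Yes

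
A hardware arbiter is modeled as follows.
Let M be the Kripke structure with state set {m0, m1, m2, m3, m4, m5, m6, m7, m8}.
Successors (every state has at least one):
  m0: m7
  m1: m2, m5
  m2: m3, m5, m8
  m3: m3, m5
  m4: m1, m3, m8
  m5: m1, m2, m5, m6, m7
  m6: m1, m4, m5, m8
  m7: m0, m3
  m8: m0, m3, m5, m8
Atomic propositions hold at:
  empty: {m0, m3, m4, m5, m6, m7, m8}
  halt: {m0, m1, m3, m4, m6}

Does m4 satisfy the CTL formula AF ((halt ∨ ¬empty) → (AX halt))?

Sat(¬empty) = {m1, m2}
Sat(halt ∨ ¬empty) = {m0, m1, m2, m3, m4, m6}
Sat(AX halt) = {s : every successor in {m0, m1, m3, m4, m6}} = {m7}
Sat((halt ∨ ¬empty) → (AX halt)) = {m5, m7, m8}
AF ((halt ∨ ¬empty) → (AX halt)): least fixpoint, start Z0 = {m5, m7, m8}, add states with every successor in Z. Z1 = {m0, m5, m7, m8}; fixed.
Sat(AF ((halt ∨ ¬empty) → (AX halt))) = {m0, m5, m7, m8}
m4 ∉ Sat(AF ((halt ∨ ¬empty) → (AX halt))) = {m0, m5, m7, m8}, so the formula does not hold at m4.

No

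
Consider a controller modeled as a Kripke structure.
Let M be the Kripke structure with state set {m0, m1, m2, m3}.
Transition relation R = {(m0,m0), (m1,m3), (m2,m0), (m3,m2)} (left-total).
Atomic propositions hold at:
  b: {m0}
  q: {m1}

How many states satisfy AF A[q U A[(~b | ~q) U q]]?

1

Sat(~b) = {m1, m2, m3}
Sat(~q) = {m0, m2, m3}
Sat(~b | ~q) = {m0, m1, m2, m3}
A[(~b | ~q) U q]: least fixpoint, start Z0 = Sat(q) = {m1}, add states in Sat(~b | ~q) with every successor in Z. Already a fixed point.
Sat(A[(~b | ~q) U q]) = {m1}
A[q U A[(~b | ~q) U q]]: least fixpoint, start Z0 = Sat(A[(~b | ~q) U q]) = {m1}, add states in Sat(q) with every successor in Z. Already a fixed point.
Sat(A[q U A[(~b | ~q) U q]]) = {m1}
AF A[q U A[(~b | ~q) U q]]: least fixpoint, start Z0 = {m1}, add states with every successor in Z. Already a fixed point.
Sat(AF A[q U A[(~b | ~q) U q]]) = {m1}
|Sat(AF A[q U A[(~b | ~q) U q]])| = |{m1}| = 1.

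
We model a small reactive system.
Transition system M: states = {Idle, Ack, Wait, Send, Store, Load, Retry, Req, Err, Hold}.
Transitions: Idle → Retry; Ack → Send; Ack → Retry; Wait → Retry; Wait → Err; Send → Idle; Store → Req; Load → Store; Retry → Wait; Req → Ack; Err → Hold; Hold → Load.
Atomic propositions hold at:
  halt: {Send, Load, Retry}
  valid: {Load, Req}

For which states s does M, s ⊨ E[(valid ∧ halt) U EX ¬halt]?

Sat(valid ∧ halt) = {Load}
Sat(¬halt) = {Idle, Ack, Wait, Store, Req, Err, Hold}
Sat(EX ¬halt) = {s : some successor in {Idle, Ack, Wait, Store, Req, Err, Hold}} = {Wait, Send, Store, Load, Retry, Req, Err}
E[(valid ∧ halt) U EX ¬halt]: least fixpoint, start Z0 = Sat(EX ¬halt) = {Wait, Send, Store, Load, Retry, Req, Err}, add states in Sat(valid ∧ halt) with some successor in Z. Already a fixed point.
Sat(E[(valid ∧ halt) U EX ¬halt]) = {Wait, Send, Store, Load, Retry, Req, Err}

{Wait, Send, Store, Load, Retry, Req, Err}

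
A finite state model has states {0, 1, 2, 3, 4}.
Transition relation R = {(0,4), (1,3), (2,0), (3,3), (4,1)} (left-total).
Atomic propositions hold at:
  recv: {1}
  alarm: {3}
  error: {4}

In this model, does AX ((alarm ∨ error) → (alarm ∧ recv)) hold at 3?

Sat(alarm ∨ error) = {3, 4}
Sat(alarm ∧ recv) = ∅
Sat((alarm ∨ error) → (alarm ∧ recv)) = {0, 1, 2}
Sat(AX ((alarm ∨ error) → (alarm ∧ recv))) = {s : every successor in {0, 1, 2}} = {2, 4}
3 ∉ Sat(AX ((alarm ∨ error) → (alarm ∧ recv))) = {2, 4}, so the formula does not hold at 3.

No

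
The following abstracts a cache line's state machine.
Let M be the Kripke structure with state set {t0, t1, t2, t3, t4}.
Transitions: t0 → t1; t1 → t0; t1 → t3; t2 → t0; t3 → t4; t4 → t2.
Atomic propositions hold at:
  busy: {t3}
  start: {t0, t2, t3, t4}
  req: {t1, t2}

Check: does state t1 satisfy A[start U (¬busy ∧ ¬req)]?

No

Sat(¬busy) = {t0, t1, t2, t4}
Sat(¬req) = {t0, t3, t4}
Sat(¬busy ∧ ¬req) = {t0, t4}
A[start U (¬busy ∧ ¬req)]: least fixpoint, start Z0 = Sat((¬busy ∧ ¬req)) = {t0, t4}, add states in Sat(start) with every successor in Z. Z1 = {t0, t2, t3, t4}; fixed.
Sat(A[start U (¬busy ∧ ¬req)]) = {t0, t2, t3, t4}
t1 ∉ Sat(A[start U (¬busy ∧ ¬req)]) = {t0, t2, t3, t4}, so the formula does not hold at t1.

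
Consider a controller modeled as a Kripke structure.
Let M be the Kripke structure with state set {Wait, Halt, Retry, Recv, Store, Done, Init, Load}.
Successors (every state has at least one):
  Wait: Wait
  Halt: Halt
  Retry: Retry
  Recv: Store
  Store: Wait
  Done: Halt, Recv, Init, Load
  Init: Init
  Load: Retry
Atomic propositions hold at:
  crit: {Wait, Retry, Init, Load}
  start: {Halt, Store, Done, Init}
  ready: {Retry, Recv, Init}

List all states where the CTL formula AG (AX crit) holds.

{Wait, Retry, Store, Init, Load}

Sat(AX crit) = {s : every successor in {Wait, Retry, Init, Load}} = {Wait, Retry, Store, Init, Load}
AG (AX crit): greatest fixpoint, start Z0 = {Wait, Retry, Store, Init, Load}, keep only states in Sat with every successor in Z. Already a fixed point.
Sat(AG (AX crit)) = {Wait, Retry, Store, Init, Load}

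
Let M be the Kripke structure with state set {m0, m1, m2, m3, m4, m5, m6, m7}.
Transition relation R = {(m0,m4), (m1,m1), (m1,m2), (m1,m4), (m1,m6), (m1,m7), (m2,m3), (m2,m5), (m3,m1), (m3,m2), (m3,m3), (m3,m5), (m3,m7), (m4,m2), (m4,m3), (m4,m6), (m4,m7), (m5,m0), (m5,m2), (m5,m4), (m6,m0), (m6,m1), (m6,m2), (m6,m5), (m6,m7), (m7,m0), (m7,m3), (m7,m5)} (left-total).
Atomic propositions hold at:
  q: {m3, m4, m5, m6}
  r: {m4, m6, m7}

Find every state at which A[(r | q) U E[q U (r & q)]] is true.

Sat(r | q) = {m3, m4, m5, m6, m7}
Sat(r & q) = {m4, m6}
E[q U (r & q)]: least fixpoint, start Z0 = Sat((r & q)) = {m4, m6}, add states in Sat(q) with some successor in Z. Z1 = {m4, m5, m6}; Z2 = {m3, m4, m5, m6}; fixed.
Sat(E[q U (r & q)]) = {m3, m4, m5, m6}
A[(r | q) U E[q U (r & q)]]: least fixpoint, start Z0 = Sat(E[q U (r & q)]) = {m3, m4, m5, m6}, add states in Sat(r | q) with every successor in Z. Already a fixed point.
Sat(A[(r | q) U E[q U (r & q)]]) = {m3, m4, m5, m6}

{m3, m4, m5, m6}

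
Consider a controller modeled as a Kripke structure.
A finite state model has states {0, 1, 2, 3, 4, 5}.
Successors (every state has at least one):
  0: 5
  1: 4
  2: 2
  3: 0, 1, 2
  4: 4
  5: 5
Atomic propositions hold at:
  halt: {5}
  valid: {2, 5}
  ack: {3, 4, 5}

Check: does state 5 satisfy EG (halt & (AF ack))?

AF ack: least fixpoint, start Z0 = {3, 4, 5}, add states with every successor in Z. Z1 = {0, 1, 3, 4, 5}; fixed.
Sat(AF ack) = {0, 1, 3, 4, 5}
Sat(halt & (AF ack)) = {5}
EG (halt & (AF ack)): greatest fixpoint, start Z0 = {5}, keep only states in Sat with some successor in Z. Already a fixed point.
Sat(EG (halt & (AF ack))) = {5}
5 ∈ Sat(EG (halt & (AF ack))) = {5}, so the formula holds at 5.

Yes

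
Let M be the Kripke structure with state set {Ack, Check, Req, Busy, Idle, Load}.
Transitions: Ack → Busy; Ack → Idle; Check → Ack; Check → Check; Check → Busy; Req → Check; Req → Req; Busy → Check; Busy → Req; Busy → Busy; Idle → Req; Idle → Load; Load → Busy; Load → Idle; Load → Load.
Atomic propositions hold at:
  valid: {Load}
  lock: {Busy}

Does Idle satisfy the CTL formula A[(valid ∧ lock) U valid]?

Sat(valid ∧ lock) = ∅
A[(valid ∧ lock) U valid]: least fixpoint, start Z0 = Sat(valid) = {Load}, add states in Sat(valid ∧ lock) with every successor in Z. Already a fixed point.
Sat(A[(valid ∧ lock) U valid]) = {Load}
Idle ∉ Sat(A[(valid ∧ lock) U valid]) = {Load}, so the formula does not hold at Idle.

No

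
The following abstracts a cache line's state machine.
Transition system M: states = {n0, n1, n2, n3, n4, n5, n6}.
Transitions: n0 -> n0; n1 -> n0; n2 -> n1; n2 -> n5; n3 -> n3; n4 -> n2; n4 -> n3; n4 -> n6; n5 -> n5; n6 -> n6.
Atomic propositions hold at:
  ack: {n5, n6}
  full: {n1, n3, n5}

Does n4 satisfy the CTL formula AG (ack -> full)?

Sat(ack -> full) = {n0, n1, n2, n3, n4, n5}
AG (ack -> full): greatest fixpoint, start Z0 = {n0, n1, n2, n3, n4, n5}, keep only states in Sat with every successor in Z. Z1 = {n0, n1, n2, n3, n5}; fixed.
Sat(AG (ack -> full)) = {n0, n1, n2, n3, n5}
n4 ∉ Sat(AG (ack -> full)) = {n0, n1, n2, n3, n5}, so the formula does not hold at n4.

No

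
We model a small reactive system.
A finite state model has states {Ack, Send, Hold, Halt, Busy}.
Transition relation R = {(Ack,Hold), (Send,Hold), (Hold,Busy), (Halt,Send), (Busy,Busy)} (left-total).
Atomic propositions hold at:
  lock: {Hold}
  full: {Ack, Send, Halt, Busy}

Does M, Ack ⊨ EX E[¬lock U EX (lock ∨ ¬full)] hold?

Sat(¬lock) = {Ack, Send, Halt, Busy}
Sat(¬full) = {Hold}
Sat(lock ∨ ¬full) = {Hold}
Sat(EX (lock ∨ ¬full)) = {s : some successor in {Hold}} = {Ack, Send}
E[¬lock U EX (lock ∨ ¬full)]: least fixpoint, start Z0 = Sat(EX (lock ∨ ¬full)) = {Ack, Send}, add states in Sat(¬lock) with some successor in Z. Z1 = {Ack, Send, Halt}; fixed.
Sat(E[¬lock U EX (lock ∨ ¬full)]) = {Ack, Send, Halt}
Sat(EX E[¬lock U EX (lock ∨ ¬full)]) = {s : some successor in {Ack, Send, Halt}} = {Halt}
Ack ∉ Sat(EX E[¬lock U EX (lock ∨ ¬full)]) = {Halt}, so the formula does not hold at Ack.

No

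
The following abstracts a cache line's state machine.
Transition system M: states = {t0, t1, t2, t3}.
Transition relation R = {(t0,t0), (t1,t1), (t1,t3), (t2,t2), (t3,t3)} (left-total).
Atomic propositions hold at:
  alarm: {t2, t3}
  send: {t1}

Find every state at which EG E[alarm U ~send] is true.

{t0, t2, t3}

Sat(~send) = {t0, t2, t3}
E[alarm U ~send]: least fixpoint, start Z0 = Sat(~send) = {t0, t2, t3}, add states in Sat(alarm) with some successor in Z. Already a fixed point.
Sat(E[alarm U ~send]) = {t0, t2, t3}
EG E[alarm U ~send]: greatest fixpoint, start Z0 = {t0, t2, t3}, keep only states in Sat with some successor in Z. Already a fixed point.
Sat(EG E[alarm U ~send]) = {t0, t2, t3}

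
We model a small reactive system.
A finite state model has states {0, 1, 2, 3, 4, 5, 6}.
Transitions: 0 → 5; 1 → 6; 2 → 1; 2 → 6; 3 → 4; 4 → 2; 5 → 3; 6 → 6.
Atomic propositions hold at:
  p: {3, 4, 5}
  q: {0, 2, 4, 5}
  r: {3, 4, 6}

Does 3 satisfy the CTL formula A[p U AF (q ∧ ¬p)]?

Sat(¬p) = {0, 1, 2, 6}
Sat(q ∧ ¬p) = {0, 2}
AF (q ∧ ¬p): least fixpoint, start Z0 = {0, 2}, add states with every successor in Z. Z1 = {0, 2, 4}; Z2 = {0, 2, 3, 4}; Z3 = {0, 2, 3, 4, 5}; fixed.
Sat(AF (q ∧ ¬p)) = {0, 2, 3, 4, 5}
A[p U AF (q ∧ ¬p)]: least fixpoint, start Z0 = Sat(AF (q ∧ ¬p)) = {0, 2, 3, 4, 5}, add states in Sat(p) with every successor in Z. Already a fixed point.
Sat(A[p U AF (q ∧ ¬p)]) = {0, 2, 3, 4, 5}
3 ∈ Sat(A[p U AF (q ∧ ¬p)]) = {0, 2, 3, 4, 5}, so the formula holds at 3.

Yes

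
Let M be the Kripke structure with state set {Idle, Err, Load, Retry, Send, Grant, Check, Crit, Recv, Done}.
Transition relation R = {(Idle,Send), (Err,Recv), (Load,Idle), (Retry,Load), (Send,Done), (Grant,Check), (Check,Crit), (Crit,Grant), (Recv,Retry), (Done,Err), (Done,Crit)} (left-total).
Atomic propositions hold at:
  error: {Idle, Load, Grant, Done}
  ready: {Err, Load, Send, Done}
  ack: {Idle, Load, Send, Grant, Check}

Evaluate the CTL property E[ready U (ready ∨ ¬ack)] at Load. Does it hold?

Sat(¬ack) = {Err, Retry, Crit, Recv, Done}
Sat(ready ∨ ¬ack) = {Err, Load, Retry, Send, Crit, Recv, Done}
E[ready U (ready ∨ ¬ack)]: least fixpoint, start Z0 = Sat((ready ∨ ¬ack)) = {Err, Load, Retry, Send, Crit, Recv, Done}, add states in Sat(ready) with some successor in Z. Already a fixed point.
Sat(E[ready U (ready ∨ ¬ack)]) = {Err, Load, Retry, Send, Crit, Recv, Done}
Load ∈ Sat(E[ready U (ready ∨ ¬ack)]) = {Err, Load, Retry, Send, Crit, Recv, Done}, so the formula holds at Load.

Yes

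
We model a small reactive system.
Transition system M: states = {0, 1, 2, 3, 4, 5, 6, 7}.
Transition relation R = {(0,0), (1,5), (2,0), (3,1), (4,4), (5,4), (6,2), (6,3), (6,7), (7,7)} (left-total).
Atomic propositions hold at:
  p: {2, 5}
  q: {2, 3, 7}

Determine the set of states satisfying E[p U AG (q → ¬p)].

{0, 1, 2, 3, 4, 5, 7}

Sat(¬p) = {0, 1, 3, 4, 6, 7}
Sat(q → ¬p) = {0, 1, 3, 4, 5, 6, 7}
AG (q → ¬p): greatest fixpoint, start Z0 = {0, 1, 3, 4, 5, 6, 7}, keep only states in Sat with every successor in Z. Z1 = {0, 1, 3, 4, 5, 7}; fixed.
Sat(AG (q → ¬p)) = {0, 1, 3, 4, 5, 7}
E[p U AG (q → ¬p)]: least fixpoint, start Z0 = Sat(AG (q → ¬p)) = {0, 1, 3, 4, 5, 7}, add states in Sat(p) with some successor in Z. Z1 = {0, 1, 2, 3, 4, 5, 7}; fixed.
Sat(E[p U AG (q → ¬p)]) = {0, 1, 2, 3, 4, 5, 7}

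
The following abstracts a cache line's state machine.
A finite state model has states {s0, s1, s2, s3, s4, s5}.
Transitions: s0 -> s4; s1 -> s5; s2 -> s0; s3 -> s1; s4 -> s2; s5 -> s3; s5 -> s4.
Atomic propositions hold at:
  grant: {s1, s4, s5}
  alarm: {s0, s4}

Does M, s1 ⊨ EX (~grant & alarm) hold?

Sat(~grant) = {s0, s2, s3}
Sat(~grant & alarm) = {s0}
Sat(EX (~grant & alarm)) = {s : some successor in {s0}} = {s2}
s1 ∉ Sat(EX (~grant & alarm)) = {s2}, so the formula does not hold at s1.

No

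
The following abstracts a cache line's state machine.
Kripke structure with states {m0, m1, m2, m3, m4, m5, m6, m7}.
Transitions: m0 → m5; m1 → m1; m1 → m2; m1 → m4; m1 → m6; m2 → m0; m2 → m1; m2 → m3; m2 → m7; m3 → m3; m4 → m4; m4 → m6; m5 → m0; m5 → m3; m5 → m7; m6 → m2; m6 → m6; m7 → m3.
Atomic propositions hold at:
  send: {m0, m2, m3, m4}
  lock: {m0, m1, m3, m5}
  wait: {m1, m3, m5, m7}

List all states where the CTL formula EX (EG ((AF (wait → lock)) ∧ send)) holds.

Sat(wait → lock) = {m0, m1, m2, m3, m4, m5, m6}
AF (wait → lock): least fixpoint, start Z0 = {m0, m1, m2, m3, m4, m5, m6}, add states with every successor in Z. Z1 = {m0, m1, m2, m3, m4, m5, m6, m7}; fixed.
Sat(AF (wait → lock)) = {m0, m1, m2, m3, m4, m5, m6, m7}
Sat((AF (wait → lock)) ∧ send) = {m0, m2, m3, m4}
EG ((AF (wait → lock)) ∧ send): greatest fixpoint, start Z0 = {m0, m2, m3, m4}, keep only states in Sat with some successor in Z. Z1 = {m2, m3, m4}; fixed.
Sat(EG ((AF (wait → lock)) ∧ send)) = {m2, m3, m4}
Sat(EX (EG ((AF (wait → lock)) ∧ send))) = {s : some successor in {m2, m3, m4}} = {m1, m2, m3, m4, m5, m6, m7}

{m1, m2, m3, m4, m5, m6, m7}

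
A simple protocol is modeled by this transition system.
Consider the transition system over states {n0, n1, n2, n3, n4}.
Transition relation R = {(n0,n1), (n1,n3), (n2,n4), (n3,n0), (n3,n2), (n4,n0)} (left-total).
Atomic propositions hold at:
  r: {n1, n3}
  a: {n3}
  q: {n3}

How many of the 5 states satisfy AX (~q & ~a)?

4

Sat(~q) = {n0, n1, n2, n4}
Sat(~a) = {n0, n1, n2, n4}
Sat(~q & ~a) = {n0, n1, n2, n4}
Sat(AX (~q & ~a)) = {s : every successor in {n0, n1, n2, n4}} = {n0, n2, n3, n4}
|Sat(AX (~q & ~a))| = |{n0, n2, n3, n4}| = 4.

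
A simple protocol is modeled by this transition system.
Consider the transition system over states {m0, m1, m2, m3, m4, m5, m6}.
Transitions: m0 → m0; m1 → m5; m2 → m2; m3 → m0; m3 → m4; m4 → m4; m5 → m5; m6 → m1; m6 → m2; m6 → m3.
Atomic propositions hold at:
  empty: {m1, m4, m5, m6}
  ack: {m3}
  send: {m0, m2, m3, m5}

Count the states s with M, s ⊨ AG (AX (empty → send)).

Sat(empty → send) = {m0, m2, m3, m5}
Sat(AX (empty → send)) = {s : every successor in {m0, m2, m3, m5}} = {m0, m1, m2, m5}
AG (AX (empty → send)): greatest fixpoint, start Z0 = {m0, m1, m2, m5}, keep only states in Sat with every successor in Z. Already a fixed point.
Sat(AG (AX (empty → send))) = {m0, m1, m2, m5}
|Sat(AG (AX (empty → send)))| = |{m0, m1, m2, m5}| = 4.

4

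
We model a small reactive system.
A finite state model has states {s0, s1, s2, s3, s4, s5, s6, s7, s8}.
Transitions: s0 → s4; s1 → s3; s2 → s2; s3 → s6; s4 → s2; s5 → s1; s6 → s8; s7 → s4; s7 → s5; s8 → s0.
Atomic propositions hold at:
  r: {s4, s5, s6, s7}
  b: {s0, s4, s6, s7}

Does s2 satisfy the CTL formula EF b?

EF b: least fixpoint, start Z0 = {s0, s4, s6, s7}, add states with some successor in Z. Z1 = {s0, s3, s4, s6, s7, s8}; Z2 = {s0, s1, s3, s4, s6, s7, s8}; Z3 = {s0, s1, s3, s4, s5, s6, s7, s8}; fixed.
Sat(EF b) = {s0, s1, s3, s4, s5, s6, s7, s8}
s2 ∉ Sat(EF b) = {s0, s1, s3, s4, s5, s6, s7, s8}, so the formula does not hold at s2.

No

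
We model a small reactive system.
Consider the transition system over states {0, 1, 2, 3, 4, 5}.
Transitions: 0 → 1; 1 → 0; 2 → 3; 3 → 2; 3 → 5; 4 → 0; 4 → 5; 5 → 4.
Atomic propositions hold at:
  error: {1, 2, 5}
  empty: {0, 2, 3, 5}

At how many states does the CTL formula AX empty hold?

4

Sat(AX empty) = {s : every successor in {0, 2, 3, 5}} = {1, 2, 3, 4}
|Sat(AX empty)| = |{1, 2, 3, 4}| = 4.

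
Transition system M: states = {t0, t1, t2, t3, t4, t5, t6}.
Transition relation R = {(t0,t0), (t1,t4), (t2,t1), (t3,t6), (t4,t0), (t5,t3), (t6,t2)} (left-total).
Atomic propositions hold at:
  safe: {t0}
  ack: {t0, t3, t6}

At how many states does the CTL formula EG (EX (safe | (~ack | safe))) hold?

Sat(~ack) = {t1, t2, t4, t5}
Sat(~ack | safe) = {t0, t1, t2, t4, t5}
Sat(safe | (~ack | safe)) = {t0, t1, t2, t4, t5}
Sat(EX (safe | (~ack | safe))) = {s : some successor in {t0, t1, t2, t4, t5}} = {t0, t1, t2, t4, t6}
EG (EX (safe | (~ack | safe))): greatest fixpoint, start Z0 = {t0, t1, t2, t4, t6}, keep only states in Sat with some successor in Z. Already a fixed point.
Sat(EG (EX (safe | (~ack | safe)))) = {t0, t1, t2, t4, t6}
|Sat(EG (EX (safe | (~ack | safe))))| = |{t0, t1, t2, t4, t6}| = 5.

5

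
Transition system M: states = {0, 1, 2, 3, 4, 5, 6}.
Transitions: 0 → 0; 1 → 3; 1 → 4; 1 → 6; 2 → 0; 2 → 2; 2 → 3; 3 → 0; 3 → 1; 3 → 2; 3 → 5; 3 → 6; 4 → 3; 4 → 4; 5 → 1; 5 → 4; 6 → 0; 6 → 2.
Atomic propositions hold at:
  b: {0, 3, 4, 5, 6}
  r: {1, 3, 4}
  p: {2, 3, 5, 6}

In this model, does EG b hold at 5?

EG b: greatest fixpoint, start Z0 = {0, 3, 4, 5, 6}, keep only states in Sat with some successor in Z. Already a fixed point.
Sat(EG b) = {0, 3, 4, 5, 6}
5 ∈ Sat(EG b) = {0, 3, 4, 5, 6}, so the formula holds at 5.

Yes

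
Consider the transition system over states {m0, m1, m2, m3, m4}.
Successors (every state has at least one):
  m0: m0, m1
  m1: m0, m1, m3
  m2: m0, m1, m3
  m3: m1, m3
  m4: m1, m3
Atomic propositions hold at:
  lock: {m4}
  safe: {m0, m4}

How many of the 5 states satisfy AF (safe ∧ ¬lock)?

1

Sat(¬lock) = {m0, m1, m2, m3}
Sat(safe ∧ ¬lock) = {m0}
AF (safe ∧ ¬lock): least fixpoint, start Z0 = {m0}, add states with every successor in Z. Already a fixed point.
Sat(AF (safe ∧ ¬lock)) = {m0}
|Sat(AF (safe ∧ ¬lock))| = |{m0}| = 1.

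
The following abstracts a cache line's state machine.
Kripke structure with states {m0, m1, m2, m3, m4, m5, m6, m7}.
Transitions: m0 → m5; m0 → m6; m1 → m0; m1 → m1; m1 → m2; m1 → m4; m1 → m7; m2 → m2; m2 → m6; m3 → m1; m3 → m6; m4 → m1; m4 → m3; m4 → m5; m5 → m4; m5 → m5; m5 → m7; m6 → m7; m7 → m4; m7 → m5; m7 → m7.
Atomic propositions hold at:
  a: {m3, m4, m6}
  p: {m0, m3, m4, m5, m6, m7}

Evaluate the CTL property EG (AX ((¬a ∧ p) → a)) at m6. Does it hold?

Sat(¬a) = {m0, m1, m2, m5, m7}
Sat(¬a ∧ p) = {m0, m5, m7}
Sat((¬a ∧ p) → a) = {m1, m2, m3, m4, m6}
Sat(AX ((¬a ∧ p) → a)) = {s : every successor in {m1, m2, m3, m4, m6}} = {m2, m3}
EG (AX ((¬a ∧ p) → a)): greatest fixpoint, start Z0 = {m2, m3}, keep only states in Sat with some successor in Z. Z1 = {m2}; fixed.
Sat(EG (AX ((¬a ∧ p) → a))) = {m2}
m6 ∉ Sat(EG (AX ((¬a ∧ p) → a))) = {m2}, so the formula does not hold at m6.

No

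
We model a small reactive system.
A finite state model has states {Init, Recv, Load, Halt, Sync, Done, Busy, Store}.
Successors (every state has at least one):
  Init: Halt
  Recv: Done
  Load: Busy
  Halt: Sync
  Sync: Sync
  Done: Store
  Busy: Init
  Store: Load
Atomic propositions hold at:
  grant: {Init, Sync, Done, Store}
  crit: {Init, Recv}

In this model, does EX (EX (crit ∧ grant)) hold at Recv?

No

Sat(crit ∧ grant) = {Init}
Sat(EX (crit ∧ grant)) = {s : some successor in {Init}} = {Busy}
Sat(EX (EX (crit ∧ grant))) = {s : some successor in {Busy}} = {Load}
Recv ∉ Sat(EX (EX (crit ∧ grant))) = {Load}, so the formula does not hold at Recv.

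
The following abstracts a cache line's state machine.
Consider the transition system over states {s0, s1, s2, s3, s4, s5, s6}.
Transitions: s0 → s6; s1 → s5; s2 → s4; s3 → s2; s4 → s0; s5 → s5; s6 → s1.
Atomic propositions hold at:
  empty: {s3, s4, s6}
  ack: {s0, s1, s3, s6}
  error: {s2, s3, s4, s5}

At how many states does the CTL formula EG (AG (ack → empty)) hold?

1

Sat(ack → empty) = {s2, s3, s4, s5, s6}
AG (ack → empty): greatest fixpoint, start Z0 = {s2, s3, s4, s5, s6}, keep only states in Sat with every successor in Z. Z1 = {s2, s3, s5}; Z2 = {s3, s5}; Z3 = {s5}; fixed.
Sat(AG (ack → empty)) = {s5}
EG (AG (ack → empty)): greatest fixpoint, start Z0 = {s5}, keep only states in Sat with some successor in Z. Already a fixed point.
Sat(EG (AG (ack → empty))) = {s5}
|Sat(EG (AG (ack → empty)))| = |{s5}| = 1.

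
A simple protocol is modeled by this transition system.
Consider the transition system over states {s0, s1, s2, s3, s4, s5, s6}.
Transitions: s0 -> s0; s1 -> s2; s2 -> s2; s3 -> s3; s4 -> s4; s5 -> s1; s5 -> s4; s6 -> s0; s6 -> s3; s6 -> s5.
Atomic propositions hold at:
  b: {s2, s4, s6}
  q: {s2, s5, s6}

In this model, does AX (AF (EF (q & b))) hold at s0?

No

Sat(q & b) = {s2, s6}
EF (q & b): least fixpoint, start Z0 = {s2, s6}, add states with some successor in Z. Z1 = {s1, s2, s6}; Z2 = {s1, s2, s5, s6}; fixed.
Sat(EF (q & b)) = {s1, s2, s5, s6}
AF (EF (q & b)): least fixpoint, start Z0 = {s1, s2, s5, s6}, add states with every successor in Z. Already a fixed point.
Sat(AF (EF (q & b))) = {s1, s2, s5, s6}
Sat(AX (AF (EF (q & b)))) = {s : every successor in {s1, s2, s5, s6}} = {s1, s2}
s0 ∉ Sat(AX (AF (EF (q & b)))) = {s1, s2}, so the formula does not hold at s0.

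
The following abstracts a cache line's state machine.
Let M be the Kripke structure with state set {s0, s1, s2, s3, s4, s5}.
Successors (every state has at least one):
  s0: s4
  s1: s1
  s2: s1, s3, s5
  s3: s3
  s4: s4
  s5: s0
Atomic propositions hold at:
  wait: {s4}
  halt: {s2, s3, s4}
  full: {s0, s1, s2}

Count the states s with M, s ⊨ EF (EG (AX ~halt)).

Sat(~halt) = {s0, s1, s5}
Sat(AX ~halt) = {s : every successor in {s0, s1, s5}} = {s1, s5}
EG (AX ~halt): greatest fixpoint, start Z0 = {s1, s5}, keep only states in Sat with some successor in Z. Z1 = {s1}; fixed.
Sat(EG (AX ~halt)) = {s1}
EF (EG (AX ~halt)): least fixpoint, start Z0 = {s1}, add states with some successor in Z. Z1 = {s1, s2}; fixed.
Sat(EF (EG (AX ~halt))) = {s1, s2}
|Sat(EF (EG (AX ~halt)))| = |{s1, s2}| = 2.

2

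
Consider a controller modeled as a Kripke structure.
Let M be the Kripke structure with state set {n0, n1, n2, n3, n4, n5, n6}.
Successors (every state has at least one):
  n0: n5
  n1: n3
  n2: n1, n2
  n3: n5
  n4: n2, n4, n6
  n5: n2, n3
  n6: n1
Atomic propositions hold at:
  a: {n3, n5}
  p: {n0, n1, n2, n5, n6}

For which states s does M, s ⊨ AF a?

{n0, n1, n3, n5, n6}

AF a: least fixpoint, start Z0 = {n3, n5}, add states with every successor in Z. Z1 = {n0, n1, n3, n5}; Z2 = {n0, n1, n3, n5, n6}; fixed.
Sat(AF a) = {n0, n1, n3, n5, n6}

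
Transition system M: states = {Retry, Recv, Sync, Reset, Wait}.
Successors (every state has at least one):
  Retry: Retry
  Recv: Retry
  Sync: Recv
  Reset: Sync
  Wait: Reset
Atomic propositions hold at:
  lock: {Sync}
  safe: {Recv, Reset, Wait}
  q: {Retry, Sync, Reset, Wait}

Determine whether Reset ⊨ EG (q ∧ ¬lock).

Sat(¬lock) = {Retry, Recv, Reset, Wait}
Sat(q ∧ ¬lock) = {Retry, Reset, Wait}
EG (q ∧ ¬lock): greatest fixpoint, start Z0 = {Retry, Reset, Wait}, keep only states in Sat with some successor in Z. Z1 = {Retry, Wait}; Z2 = {Retry}; fixed.
Sat(EG (q ∧ ¬lock)) = {Retry}
Reset ∉ Sat(EG (q ∧ ¬lock)) = {Retry}, so the formula does not hold at Reset.

No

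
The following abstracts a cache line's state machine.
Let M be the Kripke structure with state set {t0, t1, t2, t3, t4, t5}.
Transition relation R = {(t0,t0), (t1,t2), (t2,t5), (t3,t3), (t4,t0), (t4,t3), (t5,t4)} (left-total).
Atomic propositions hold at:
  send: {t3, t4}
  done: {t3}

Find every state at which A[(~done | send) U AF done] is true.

Sat(~done) = {t0, t1, t2, t4, t5}
Sat(~done | send) = {t0, t1, t2, t3, t4, t5}
AF done: least fixpoint, start Z0 = {t3}, add states with every successor in Z. Already a fixed point.
Sat(AF done) = {t3}
A[(~done | send) U AF done]: least fixpoint, start Z0 = Sat(AF done) = {t3}, add states in Sat(~done | send) with every successor in Z. Already a fixed point.
Sat(A[(~done | send) U AF done]) = {t3}

{t3}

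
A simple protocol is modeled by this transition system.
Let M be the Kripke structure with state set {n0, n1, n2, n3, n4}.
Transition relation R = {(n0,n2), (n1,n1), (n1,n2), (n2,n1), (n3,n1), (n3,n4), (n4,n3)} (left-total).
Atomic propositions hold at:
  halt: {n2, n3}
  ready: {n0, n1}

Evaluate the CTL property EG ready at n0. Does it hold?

No

EG ready: greatest fixpoint, start Z0 = {n0, n1}, keep only states in Sat with some successor in Z. Z1 = {n1}; fixed.
Sat(EG ready) = {n1}
n0 ∉ Sat(EG ready) = {n1}, so the formula does not hold at n0.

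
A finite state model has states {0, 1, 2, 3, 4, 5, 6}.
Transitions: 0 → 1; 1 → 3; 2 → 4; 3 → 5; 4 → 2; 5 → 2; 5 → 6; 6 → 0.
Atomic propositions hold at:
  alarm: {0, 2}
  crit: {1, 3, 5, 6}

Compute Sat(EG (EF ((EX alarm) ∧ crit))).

{0, 1, 3, 5, 6}

Sat(EX alarm) = {s : some successor in {0, 2}} = {4, 5, 6}
Sat((EX alarm) ∧ crit) = {5, 6}
EF ((EX alarm) ∧ crit): least fixpoint, start Z0 = {5, 6}, add states with some successor in Z. Z1 = {3, 5, 6}; Z2 = {1, 3, 5, 6}; Z3 = {0, 1, 3, 5, 6}; fixed.
Sat(EF ((EX alarm) ∧ crit)) = {0, 1, 3, 5, 6}
EG (EF ((EX alarm) ∧ crit)): greatest fixpoint, start Z0 = {0, 1, 3, 5, 6}, keep only states in Sat with some successor in Z. Already a fixed point.
Sat(EG (EF ((EX alarm) ∧ crit))) = {0, 1, 3, 5, 6}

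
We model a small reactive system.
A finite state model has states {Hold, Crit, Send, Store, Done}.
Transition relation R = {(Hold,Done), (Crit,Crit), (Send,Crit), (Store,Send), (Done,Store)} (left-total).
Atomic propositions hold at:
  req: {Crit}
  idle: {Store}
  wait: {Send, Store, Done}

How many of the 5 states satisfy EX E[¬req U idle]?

Sat(¬req) = {Hold, Send, Store, Done}
E[¬req U idle]: least fixpoint, start Z0 = Sat(idle) = {Store}, add states in Sat(¬req) with some successor in Z. Z1 = {Store, Done}; Z2 = {Hold, Store, Done}; fixed.
Sat(E[¬req U idle]) = {Hold, Store, Done}
Sat(EX E[¬req U idle]) = {s : some successor in {Hold, Store, Done}} = {Hold, Done}
|Sat(EX E[¬req U idle])| = |{Hold, Done}| = 2.

2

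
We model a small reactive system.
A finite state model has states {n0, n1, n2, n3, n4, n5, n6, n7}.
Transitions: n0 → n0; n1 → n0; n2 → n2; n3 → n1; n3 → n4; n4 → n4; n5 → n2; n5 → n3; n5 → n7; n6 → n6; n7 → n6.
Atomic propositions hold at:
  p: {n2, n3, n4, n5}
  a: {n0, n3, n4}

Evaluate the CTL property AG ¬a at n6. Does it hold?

Sat(¬a) = {n1, n2, n5, n6, n7}
AG ¬a: greatest fixpoint, start Z0 = {n1, n2, n5, n6, n7}, keep only states in Sat with every successor in Z. Z1 = {n2, n6, n7}; fixed.
Sat(AG ¬a) = {n2, n6, n7}
n6 ∈ Sat(AG ¬a) = {n2, n6, n7}, so the formula holds at n6.

Yes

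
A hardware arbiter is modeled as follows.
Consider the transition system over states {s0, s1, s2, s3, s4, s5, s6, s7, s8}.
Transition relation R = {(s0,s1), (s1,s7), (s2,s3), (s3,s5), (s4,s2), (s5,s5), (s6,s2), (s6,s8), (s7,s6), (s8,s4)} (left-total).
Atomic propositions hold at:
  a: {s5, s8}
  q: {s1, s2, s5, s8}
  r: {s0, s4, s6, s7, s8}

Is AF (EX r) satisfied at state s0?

Sat(EX r) = {s : some successor in {s0, s4, s6, s7, s8}} = {s1, s6, s7, s8}
AF (EX r): least fixpoint, start Z0 = {s1, s6, s7, s8}, add states with every successor in Z. Z1 = {s0, s1, s6, s7, s8}; fixed.
Sat(AF (EX r)) = {s0, s1, s6, s7, s8}
s0 ∈ Sat(AF (EX r)) = {s0, s1, s6, s7, s8}, so the formula holds at s0.

Yes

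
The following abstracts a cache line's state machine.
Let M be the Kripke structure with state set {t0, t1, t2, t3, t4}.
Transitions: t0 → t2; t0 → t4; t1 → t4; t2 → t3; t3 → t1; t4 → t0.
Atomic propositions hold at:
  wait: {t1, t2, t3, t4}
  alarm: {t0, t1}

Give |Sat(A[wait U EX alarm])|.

4

Sat(EX alarm) = {s : some successor in {t0, t1}} = {t3, t4}
A[wait U EX alarm]: least fixpoint, start Z0 = Sat(EX alarm) = {t3, t4}, add states in Sat(wait) with every successor in Z. Z1 = {t1, t2, t3, t4}; fixed.
Sat(A[wait U EX alarm]) = {t1, t2, t3, t4}
|Sat(A[wait U EX alarm])| = |{t1, t2, t3, t4}| = 4.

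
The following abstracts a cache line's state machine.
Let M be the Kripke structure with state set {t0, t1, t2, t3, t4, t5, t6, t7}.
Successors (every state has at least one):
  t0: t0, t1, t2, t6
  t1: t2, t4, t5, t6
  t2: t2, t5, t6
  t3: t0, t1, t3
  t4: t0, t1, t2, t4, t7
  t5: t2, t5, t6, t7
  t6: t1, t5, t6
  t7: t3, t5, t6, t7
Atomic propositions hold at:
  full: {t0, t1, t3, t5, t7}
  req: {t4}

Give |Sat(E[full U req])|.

6

E[full U req]: least fixpoint, start Z0 = Sat(req) = {t4}, add states in Sat(full) with some successor in Z. Z1 = {t1, t4}; Z2 = {t0, t1, t3, t4}; Z3 = {t0, t1, t3, t4, t7}; Z4 = {t0, t1, t3, t4, t5, t7}; fixed.
Sat(E[full U req]) = {t0, t1, t3, t4, t5, t7}
|Sat(E[full U req])| = |{t0, t1, t3, t4, t5, t7}| = 6.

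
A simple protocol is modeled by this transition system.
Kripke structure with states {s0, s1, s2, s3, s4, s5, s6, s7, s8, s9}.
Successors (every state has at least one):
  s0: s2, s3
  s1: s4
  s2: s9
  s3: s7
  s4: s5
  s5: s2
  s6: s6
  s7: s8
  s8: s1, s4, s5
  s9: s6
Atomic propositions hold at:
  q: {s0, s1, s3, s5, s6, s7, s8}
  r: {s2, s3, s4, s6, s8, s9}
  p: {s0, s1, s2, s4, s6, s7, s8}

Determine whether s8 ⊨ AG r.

AG r: greatest fixpoint, start Z0 = {s2, s3, s4, s6, s8, s9}, keep only states in Sat with every successor in Z. Z1 = {s2, s6, s9}; fixed.
Sat(AG r) = {s2, s6, s9}
s8 ∉ Sat(AG r) = {s2, s6, s9}, so the formula does not hold at s8.

No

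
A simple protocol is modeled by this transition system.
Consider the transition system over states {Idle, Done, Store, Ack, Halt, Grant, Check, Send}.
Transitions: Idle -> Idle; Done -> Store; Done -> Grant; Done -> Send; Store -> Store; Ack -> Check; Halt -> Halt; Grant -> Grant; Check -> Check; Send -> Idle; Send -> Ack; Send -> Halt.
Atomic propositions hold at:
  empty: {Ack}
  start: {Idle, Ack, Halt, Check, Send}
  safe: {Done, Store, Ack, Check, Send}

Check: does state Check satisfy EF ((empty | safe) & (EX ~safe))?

No

Sat(empty | safe) = {Done, Store, Ack, Check, Send}
Sat(~safe) = {Idle, Halt, Grant}
Sat(EX ~safe) = {s : some successor in {Idle, Halt, Grant}} = {Idle, Done, Halt, Grant, Send}
Sat((empty | safe) & (EX ~safe)) = {Done, Send}
EF ((empty | safe) & (EX ~safe)): least fixpoint, start Z0 = {Done, Send}, add states with some successor in Z. Already a fixed point.
Sat(EF ((empty | safe) & (EX ~safe))) = {Done, Send}
Check ∉ Sat(EF ((empty | safe) & (EX ~safe))) = {Done, Send}, so the formula does not hold at Check.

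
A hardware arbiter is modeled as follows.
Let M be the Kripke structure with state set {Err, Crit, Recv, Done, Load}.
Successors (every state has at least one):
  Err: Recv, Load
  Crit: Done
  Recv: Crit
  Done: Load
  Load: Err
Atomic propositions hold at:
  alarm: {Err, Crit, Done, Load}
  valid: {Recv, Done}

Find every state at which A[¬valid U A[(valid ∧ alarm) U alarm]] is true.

Sat(¬valid) = {Err, Crit, Load}
Sat(valid ∧ alarm) = {Done}
A[(valid ∧ alarm) U alarm]: least fixpoint, start Z0 = Sat(alarm) = {Err, Crit, Done, Load}, add states in Sat(valid ∧ alarm) with every successor in Z. Already a fixed point.
Sat(A[(valid ∧ alarm) U alarm]) = {Err, Crit, Done, Load}
A[¬valid U A[(valid ∧ alarm) U alarm]]: least fixpoint, start Z0 = Sat(A[(valid ∧ alarm) U alarm]) = {Err, Crit, Done, Load}, add states in Sat(¬valid) with every successor in Z. Already a fixed point.
Sat(A[¬valid U A[(valid ∧ alarm) U alarm]]) = {Err, Crit, Done, Load}

{Err, Crit, Done, Load}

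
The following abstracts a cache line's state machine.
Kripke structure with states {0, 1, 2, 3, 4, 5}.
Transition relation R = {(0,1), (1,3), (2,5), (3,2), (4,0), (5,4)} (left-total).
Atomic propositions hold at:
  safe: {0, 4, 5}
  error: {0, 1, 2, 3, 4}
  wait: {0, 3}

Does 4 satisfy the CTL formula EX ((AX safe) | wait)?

Yes

Sat(AX safe) = {s : every successor in {0, 4, 5}} = {2, 4, 5}
Sat((AX safe) | wait) = {0, 2, 3, 4, 5}
Sat(EX ((AX safe) | wait)) = {s : some successor in {0, 2, 3, 4, 5}} = {1, 2, 3, 4, 5}
4 ∈ Sat(EX ((AX safe) | wait)) = {1, 2, 3, 4, 5}, so the formula holds at 4.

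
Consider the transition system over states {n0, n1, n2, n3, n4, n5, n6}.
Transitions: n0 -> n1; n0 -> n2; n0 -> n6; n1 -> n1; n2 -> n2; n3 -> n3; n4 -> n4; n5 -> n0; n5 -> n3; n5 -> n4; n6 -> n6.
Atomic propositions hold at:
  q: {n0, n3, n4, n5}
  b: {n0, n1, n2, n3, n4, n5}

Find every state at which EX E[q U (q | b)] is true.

Sat(q | b) = {n0, n1, n2, n3, n4, n5}
E[q U (q | b)]: least fixpoint, start Z0 = Sat((q | b)) = {n0, n1, n2, n3, n4, n5}, add states in Sat(q) with some successor in Z. Already a fixed point.
Sat(E[q U (q | b)]) = {n0, n1, n2, n3, n4, n5}
Sat(EX E[q U (q | b)]) = {s : some successor in {n0, n1, n2, n3, n4, n5}} = {n0, n1, n2, n3, n4, n5}

{n0, n1, n2, n3, n4, n5}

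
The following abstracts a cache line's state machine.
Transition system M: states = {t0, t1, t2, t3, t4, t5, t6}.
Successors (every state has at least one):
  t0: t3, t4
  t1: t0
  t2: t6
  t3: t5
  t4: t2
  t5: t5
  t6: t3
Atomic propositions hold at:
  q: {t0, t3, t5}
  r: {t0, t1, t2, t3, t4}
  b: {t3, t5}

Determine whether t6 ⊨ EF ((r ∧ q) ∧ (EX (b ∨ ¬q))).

Yes

Sat(r ∧ q) = {t0, t3}
Sat(¬q) = {t1, t2, t4, t6}
Sat(b ∨ ¬q) = {t1, t2, t3, t4, t5, t6}
Sat(EX (b ∨ ¬q)) = {s : some successor in {t1, t2, t3, t4, t5, t6}} = {t0, t2, t3, t4, t5, t6}
Sat((r ∧ q) ∧ (EX (b ∨ ¬q))) = {t0, t3}
EF ((r ∧ q) ∧ (EX (b ∨ ¬q))): least fixpoint, start Z0 = {t0, t3}, add states with some successor in Z. Z1 = {t0, t1, t3, t6}; Z2 = {t0, t1, t2, t3, t6}; Z3 = {t0, t1, t2, t3, t4, t6}; fixed.
Sat(EF ((r ∧ q) ∧ (EX (b ∨ ¬q)))) = {t0, t1, t2, t3, t4, t6}
t6 ∈ Sat(EF ((r ∧ q) ∧ (EX (b ∨ ¬q)))) = {t0, t1, t2, t3, t4, t6}, so the formula holds at t6.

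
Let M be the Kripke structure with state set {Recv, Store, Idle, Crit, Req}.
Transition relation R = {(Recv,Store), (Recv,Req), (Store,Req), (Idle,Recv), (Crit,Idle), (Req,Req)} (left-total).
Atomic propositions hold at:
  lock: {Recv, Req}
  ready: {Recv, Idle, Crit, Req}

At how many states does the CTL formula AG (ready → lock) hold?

Sat(ready → lock) = {Recv, Store, Req}
AG (ready → lock): greatest fixpoint, start Z0 = {Recv, Store, Req}, keep only states in Sat with every successor in Z. Already a fixed point.
Sat(AG (ready → lock)) = {Recv, Store, Req}
|Sat(AG (ready → lock))| = |{Recv, Store, Req}| = 3.

3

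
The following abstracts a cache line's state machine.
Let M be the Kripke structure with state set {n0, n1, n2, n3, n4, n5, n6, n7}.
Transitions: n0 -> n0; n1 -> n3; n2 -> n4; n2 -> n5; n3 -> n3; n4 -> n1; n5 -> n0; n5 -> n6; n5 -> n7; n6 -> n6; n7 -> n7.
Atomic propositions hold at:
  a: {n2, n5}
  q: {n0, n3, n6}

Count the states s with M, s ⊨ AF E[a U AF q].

AF q: least fixpoint, start Z0 = {n0, n3, n6}, add states with every successor in Z. Z1 = {n0, n1, n3, n6}; Z2 = {n0, n1, n3, n4, n6}; fixed.
Sat(AF q) = {n0, n1, n3, n4, n6}
E[a U AF q]: least fixpoint, start Z0 = Sat(AF q) = {n0, n1, n3, n4, n6}, add states in Sat(a) with some successor in Z. Z1 = {n0, n1, n2, n3, n4, n5, n6}; fixed.
Sat(E[a U AF q]) = {n0, n1, n2, n3, n4, n5, n6}
AF E[a U AF q]: least fixpoint, start Z0 = {n0, n1, n2, n3, n4, n5, n6}, add states with every successor in Z. Already a fixed point.
Sat(AF E[a U AF q]) = {n0, n1, n2, n3, n4, n5, n6}
|Sat(AF E[a U AF q])| = |{n0, n1, n2, n3, n4, n5, n6}| = 7.

7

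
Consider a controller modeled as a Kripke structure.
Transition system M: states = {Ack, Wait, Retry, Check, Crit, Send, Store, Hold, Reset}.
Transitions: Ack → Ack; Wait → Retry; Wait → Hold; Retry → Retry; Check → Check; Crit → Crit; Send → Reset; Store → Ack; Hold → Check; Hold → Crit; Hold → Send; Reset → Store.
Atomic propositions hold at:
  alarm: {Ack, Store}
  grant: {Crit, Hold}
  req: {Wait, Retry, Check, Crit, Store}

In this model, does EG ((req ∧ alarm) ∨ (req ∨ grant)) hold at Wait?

Sat(req ∧ alarm) = {Store}
Sat(req ∨ grant) = {Wait, Retry, Check, Crit, Store, Hold}
Sat((req ∧ alarm) ∨ (req ∨ grant)) = {Wait, Retry, Check, Crit, Store, Hold}
EG ((req ∧ alarm) ∨ (req ∨ grant)): greatest fixpoint, start Z0 = {Wait, Retry, Check, Crit, Store, Hold}, keep only states in Sat with some successor in Z. Z1 = {Wait, Retry, Check, Crit, Hold}; fixed.
Sat(EG ((req ∧ alarm) ∨ (req ∨ grant))) = {Wait, Retry, Check, Crit, Hold}
Wait ∈ Sat(EG ((req ∧ alarm) ∨ (req ∨ grant))) = {Wait, Retry, Check, Crit, Hold}, so the formula holds at Wait.

Yes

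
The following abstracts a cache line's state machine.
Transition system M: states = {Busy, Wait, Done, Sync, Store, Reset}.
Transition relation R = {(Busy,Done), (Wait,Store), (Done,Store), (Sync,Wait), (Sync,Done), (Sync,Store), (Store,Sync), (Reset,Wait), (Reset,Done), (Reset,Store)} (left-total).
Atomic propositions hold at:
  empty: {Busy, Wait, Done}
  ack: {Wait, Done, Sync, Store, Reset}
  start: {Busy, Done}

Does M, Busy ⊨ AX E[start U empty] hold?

Yes

E[start U empty]: least fixpoint, start Z0 = Sat(empty) = {Busy, Wait, Done}, add states in Sat(start) with some successor in Z. Already a fixed point.
Sat(E[start U empty]) = {Busy, Wait, Done}
Sat(AX E[start U empty]) = {s : every successor in {Busy, Wait, Done}} = {Busy}
Busy ∈ Sat(AX E[start U empty]) = {Busy}, so the formula holds at Busy.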